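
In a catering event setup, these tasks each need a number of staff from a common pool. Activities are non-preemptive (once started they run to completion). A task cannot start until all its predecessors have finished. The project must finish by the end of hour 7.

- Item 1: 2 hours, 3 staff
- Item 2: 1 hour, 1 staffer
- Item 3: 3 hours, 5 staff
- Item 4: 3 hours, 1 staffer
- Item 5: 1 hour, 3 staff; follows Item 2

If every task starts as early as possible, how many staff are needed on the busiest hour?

Early-start schedule: Item 1@1, Item 2@1, Item 3@1, Item 4@1, Item 5@2.
Load per hour: hour 1: 10, hour 2: 12, hour 3: 6, hour 4: 0, hour 5: 0, hour 6: 0, hour 7: 0.
Peak is 12.

12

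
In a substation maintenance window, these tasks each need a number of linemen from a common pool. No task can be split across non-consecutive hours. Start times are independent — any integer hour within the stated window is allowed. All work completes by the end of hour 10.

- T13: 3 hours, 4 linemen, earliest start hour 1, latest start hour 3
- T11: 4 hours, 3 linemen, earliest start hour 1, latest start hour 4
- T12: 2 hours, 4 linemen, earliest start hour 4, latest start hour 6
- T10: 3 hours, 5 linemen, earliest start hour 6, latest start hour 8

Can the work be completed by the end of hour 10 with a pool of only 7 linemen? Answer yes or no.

yes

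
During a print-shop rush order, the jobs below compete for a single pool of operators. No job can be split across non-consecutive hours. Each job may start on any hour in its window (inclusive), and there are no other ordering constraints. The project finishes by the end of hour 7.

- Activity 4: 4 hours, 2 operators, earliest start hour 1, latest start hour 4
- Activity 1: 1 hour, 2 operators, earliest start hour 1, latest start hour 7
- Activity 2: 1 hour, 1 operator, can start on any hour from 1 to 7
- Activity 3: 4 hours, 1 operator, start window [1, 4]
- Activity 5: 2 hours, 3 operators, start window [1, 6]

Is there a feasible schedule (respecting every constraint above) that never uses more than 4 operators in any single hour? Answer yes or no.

Schedule Activity 4@1, Activity 1@5, Activity 2@1, Activity 3@2, Activity 5@6: h1:3  h2:3  h3:3  h4:3  h5:3  h6:3  h7:3 — peak 3 ≤ 4.

yes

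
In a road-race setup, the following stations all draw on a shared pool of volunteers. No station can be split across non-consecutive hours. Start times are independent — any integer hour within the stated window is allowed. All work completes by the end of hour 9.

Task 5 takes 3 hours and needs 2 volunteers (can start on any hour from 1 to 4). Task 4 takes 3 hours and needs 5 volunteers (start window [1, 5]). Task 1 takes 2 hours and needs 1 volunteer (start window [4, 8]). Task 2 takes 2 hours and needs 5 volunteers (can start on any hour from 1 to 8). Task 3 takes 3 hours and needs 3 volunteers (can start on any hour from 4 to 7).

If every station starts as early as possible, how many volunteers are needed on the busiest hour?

12

Early-start schedule: Task 5@1, Task 4@1, Task 1@4, Task 2@1, Task 3@4.
Load per hour: hour 1: 12, hour 2: 12, hour 3: 7, hour 4: 4, hour 5: 4, hour 6: 3, hour 7: 0, hour 8: 0, hour 9: 0.
Peak is 12.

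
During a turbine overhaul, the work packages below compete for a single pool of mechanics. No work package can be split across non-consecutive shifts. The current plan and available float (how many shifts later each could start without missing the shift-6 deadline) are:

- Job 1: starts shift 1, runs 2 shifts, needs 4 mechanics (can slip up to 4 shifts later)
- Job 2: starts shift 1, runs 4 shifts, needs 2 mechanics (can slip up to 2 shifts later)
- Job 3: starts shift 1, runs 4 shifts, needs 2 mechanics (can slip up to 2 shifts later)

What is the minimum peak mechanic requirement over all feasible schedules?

Early-start (Job 1@1, Job 2@1, Job 3@1) gives peak 8: s1:8  s2:8  s3:4  s4:4  s5:0  s6:0.
Shift Job 2→3, Job 3→3.
Schedule Job 1@1, Job 2@3, Job 3@3: s1:4  s2:4  s3:4  s4:4  s5:4  s6:4 — peak 4.
Total mechanic-shifts = 24 over 6 shifts ⇒ peak ≥ ⌈24/6⌉ = 4, so 4 is optimal.

4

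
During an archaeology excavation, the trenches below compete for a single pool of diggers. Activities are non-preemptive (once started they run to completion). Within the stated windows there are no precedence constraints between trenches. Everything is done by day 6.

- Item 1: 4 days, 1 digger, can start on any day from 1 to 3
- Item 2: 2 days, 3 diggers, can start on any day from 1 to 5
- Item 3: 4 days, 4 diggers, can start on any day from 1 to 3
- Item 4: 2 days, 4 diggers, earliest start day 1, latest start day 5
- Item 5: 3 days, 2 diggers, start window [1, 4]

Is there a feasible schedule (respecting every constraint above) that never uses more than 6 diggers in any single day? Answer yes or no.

no

Total digger-days = 40; over 6 days the average is 40/6 > 6, so some day must exceed 6.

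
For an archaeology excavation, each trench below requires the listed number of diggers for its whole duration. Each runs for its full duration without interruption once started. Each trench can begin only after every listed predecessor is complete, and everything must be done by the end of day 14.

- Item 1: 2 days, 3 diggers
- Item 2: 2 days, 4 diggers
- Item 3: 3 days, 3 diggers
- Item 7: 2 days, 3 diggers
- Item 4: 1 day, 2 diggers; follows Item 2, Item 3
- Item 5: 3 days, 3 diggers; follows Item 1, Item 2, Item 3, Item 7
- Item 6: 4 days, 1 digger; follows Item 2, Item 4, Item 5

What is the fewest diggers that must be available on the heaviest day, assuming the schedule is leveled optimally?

Early-start (Item 1@1, Item 2@1, Item 3@1, Item 7@1, Item 4@4, Item 5@4, Item 6@7) gives peak 13: d1:13  d2:13  d3:3  d4:5  d5:3  d6:3  d7:1  d8:1  d9:1  d10:1  d11:0  d12:0  d13:0  d14:0.
Shift Item 2→3, Item 3→5, Item 4→8, Item 5→8, Item 6→11.
Schedule Item 1@1, Item 2@3, Item 3@5, Item 7@1, Item 4@8, Item 5@8, Item 6@11: d1:6  d2:6  d3:4  d4:4  d5:3  d6:3  d7:3  d8:5  d9:3  d10:3  d11:1  d12:1  d13:1  d14:1 — peak 6.

6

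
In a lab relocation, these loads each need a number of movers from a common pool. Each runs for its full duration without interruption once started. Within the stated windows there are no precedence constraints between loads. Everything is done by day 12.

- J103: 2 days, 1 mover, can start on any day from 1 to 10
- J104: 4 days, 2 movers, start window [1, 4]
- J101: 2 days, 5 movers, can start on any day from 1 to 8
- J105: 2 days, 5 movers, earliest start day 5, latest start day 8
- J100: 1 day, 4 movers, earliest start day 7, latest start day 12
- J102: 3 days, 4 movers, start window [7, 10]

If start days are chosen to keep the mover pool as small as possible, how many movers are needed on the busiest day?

Early-start (J103@1, J104@1, J101@1, J105@5, J100@7, J102@7) gives peak 8: d1:8  d2:8  d3:2  d4:2  d5:5  d6:5  d7:8  d8:4  d9:4  d10:0  d11:0  d12:0.
Shift J101→5, J105→7, J100→9, J102→10.
Schedule J103@1, J104@1, J101@5, J105@7, J100@9, J102@10: d1:3  d2:3  d3:2  d4:2  d5:5  d6:5  d7:5  d8:5  d9:4  d10:4  d11:4  d12:4 — peak 5.

5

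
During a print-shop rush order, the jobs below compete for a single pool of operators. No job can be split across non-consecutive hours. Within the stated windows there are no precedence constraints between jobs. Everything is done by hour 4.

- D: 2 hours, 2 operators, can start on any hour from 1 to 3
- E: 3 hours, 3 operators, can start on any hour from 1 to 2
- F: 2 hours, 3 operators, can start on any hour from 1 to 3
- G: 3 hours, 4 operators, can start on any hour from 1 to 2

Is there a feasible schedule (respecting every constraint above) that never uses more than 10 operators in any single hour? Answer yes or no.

yes

Schedule D@1, E@1, F@3, G@1: h1:9  h2:9  h3:10  h4:3 — peak 10 ≤ 10.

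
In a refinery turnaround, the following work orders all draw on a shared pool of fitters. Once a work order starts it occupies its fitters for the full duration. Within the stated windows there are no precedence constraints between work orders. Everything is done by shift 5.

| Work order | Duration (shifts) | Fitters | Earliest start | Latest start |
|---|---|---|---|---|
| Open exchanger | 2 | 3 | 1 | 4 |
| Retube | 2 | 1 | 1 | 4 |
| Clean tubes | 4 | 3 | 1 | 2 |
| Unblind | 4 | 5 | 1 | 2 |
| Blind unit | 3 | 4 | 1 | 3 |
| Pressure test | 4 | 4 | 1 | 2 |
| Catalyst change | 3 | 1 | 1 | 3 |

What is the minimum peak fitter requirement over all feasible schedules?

Early-start (Open exchanger@1, Retube@1, Clean tubes@1, Unblind@1, Blind unit@1, Pressure test@1, Catalyst change@1) gives peak 21: s1:21  s2:21  s3:17  s4:12  s5:0.
Shift Blind unit→3.
Schedule Open exchanger@1, Retube@1, Clean tubes@1, Unblind@1, Blind unit@3, Pressure test@1, Catalyst change@1: s1:17  s2:17  s3:17  s4:16  s5:4 — peak 17.

17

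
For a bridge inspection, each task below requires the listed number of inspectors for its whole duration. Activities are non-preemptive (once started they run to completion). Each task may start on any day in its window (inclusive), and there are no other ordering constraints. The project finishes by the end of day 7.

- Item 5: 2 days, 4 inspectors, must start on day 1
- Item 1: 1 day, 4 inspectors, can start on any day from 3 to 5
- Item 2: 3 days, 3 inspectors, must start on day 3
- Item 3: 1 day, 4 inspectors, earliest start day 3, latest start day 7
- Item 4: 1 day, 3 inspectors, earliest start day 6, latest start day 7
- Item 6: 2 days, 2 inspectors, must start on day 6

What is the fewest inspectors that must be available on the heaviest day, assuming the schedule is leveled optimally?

Early-start (Item 5@1, Item 1@3, Item 2@3, Item 3@3, Item 4@6, Item 6@6) gives peak 11: d1:4  d2:4  d3:11  d4:3  d5:3  d6:5  d7:2.
Shift Item 3→4.
Schedule Item 5@1, Item 1@3, Item 2@3, Item 3@4, Item 4@6, Item 6@6: d1:4  d2:4  d3:7  d4:7  d5:3  d6:5  d7:2 — peak 7.

7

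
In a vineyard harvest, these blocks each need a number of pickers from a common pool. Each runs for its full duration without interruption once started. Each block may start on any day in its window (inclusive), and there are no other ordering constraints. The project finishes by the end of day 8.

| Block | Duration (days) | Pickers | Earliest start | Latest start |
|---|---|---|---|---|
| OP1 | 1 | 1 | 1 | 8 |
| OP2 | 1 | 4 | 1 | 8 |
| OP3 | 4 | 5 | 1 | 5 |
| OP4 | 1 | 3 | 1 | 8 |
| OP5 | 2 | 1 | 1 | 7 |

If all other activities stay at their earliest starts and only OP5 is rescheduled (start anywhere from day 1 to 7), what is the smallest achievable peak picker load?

13

OP5@1: d1:14  d2:6  d3:5  d4:5  d5:0  d6:0  d7:0  d8:0 → peak 14
OP5@2: d1:13  d2:6  d3:6  d4:5  d5:0  d6:0  d7:0  d8:0 → peak 13
OP5@3: d1:13  d2:5  d3:6  d4:6  d5:0  d6:0  d7:0  d8:0 → peak 13
OP5@4: d1:13  d2:5  d3:5  d4:6  d5:1  d6:0  d7:0  d8:0 → peak 13
OP5@5: d1:13  d2:5  d3:5  d4:5  d5:1  d6:1  d7:0  d8:0 → peak 13
OP5@6: d1:13  d2:5  d3:5  d4:5  d5:0  d6:1  d7:1  d8:0 → peak 13
OP5@7: d1:13  d2:5  d3:5  d4:5  d5:0  d6:0  d7:1  d8:1 → peak 13
Best is OP5@2, peak 13.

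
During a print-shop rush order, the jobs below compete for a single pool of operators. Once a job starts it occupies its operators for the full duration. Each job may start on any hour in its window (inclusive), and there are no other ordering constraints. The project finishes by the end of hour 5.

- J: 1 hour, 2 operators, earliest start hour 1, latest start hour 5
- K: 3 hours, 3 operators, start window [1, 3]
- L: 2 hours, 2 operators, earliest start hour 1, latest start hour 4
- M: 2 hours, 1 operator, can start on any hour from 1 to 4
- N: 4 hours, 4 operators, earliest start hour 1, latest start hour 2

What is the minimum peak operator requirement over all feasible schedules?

7

Early-start (J@1, K@1, L@1, M@1, N@1) gives peak 12: h1:12  h2:10  h3:7  h4:4  h5:0.
Shift L→4, M→4, N→2.
Schedule J@1, K@1, L@4, M@4, N@2: h1:5  h2:7  h3:7  h4:7  h5:7 — peak 7.
Total operator-hours = 33 over 5 hours ⇒ peak ≥ ⌈33/5⌉ = 7, so 7 is optimal.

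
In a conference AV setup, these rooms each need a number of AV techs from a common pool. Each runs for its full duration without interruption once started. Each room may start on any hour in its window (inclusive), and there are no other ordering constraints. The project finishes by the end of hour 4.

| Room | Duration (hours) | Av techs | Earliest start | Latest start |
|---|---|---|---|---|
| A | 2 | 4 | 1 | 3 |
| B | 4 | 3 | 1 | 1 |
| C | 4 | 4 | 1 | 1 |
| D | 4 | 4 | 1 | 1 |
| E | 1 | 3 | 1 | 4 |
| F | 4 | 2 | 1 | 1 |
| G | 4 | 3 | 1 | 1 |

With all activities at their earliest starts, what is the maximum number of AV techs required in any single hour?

23

Early-start schedule: A@1, B@1, C@1, D@1, E@1, F@1, G@1.
Load per hour: hour 1: 23, hour 2: 20, hour 3: 16, hour 4: 16.
Peak is 23.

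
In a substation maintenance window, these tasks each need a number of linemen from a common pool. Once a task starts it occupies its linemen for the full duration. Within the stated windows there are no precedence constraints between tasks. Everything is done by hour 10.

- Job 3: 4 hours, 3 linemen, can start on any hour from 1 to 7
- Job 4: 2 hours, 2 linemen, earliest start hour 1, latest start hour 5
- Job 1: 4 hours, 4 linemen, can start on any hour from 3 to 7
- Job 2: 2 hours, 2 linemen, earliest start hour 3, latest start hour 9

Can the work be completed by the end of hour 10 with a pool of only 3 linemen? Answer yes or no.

no

Total lineman-hours = 36; over 10 hours the average is 36/10 > 3, so some hour must exceed 3.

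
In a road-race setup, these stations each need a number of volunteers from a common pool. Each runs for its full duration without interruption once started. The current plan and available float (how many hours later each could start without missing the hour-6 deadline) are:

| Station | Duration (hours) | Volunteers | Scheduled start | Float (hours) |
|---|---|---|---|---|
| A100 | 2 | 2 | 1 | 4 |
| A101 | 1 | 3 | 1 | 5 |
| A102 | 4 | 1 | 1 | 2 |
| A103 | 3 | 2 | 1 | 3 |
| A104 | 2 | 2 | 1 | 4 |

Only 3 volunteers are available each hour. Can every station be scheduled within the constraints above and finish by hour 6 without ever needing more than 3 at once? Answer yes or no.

Total volunteer-hours = 21; over 6 hours the average is 21/6 > 3, so some hour must exceed 3.

no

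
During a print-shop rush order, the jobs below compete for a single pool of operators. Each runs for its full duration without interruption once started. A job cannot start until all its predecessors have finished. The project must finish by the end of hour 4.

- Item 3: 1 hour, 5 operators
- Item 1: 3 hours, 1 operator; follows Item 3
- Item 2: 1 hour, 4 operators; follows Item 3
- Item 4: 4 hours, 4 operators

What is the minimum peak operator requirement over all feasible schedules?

9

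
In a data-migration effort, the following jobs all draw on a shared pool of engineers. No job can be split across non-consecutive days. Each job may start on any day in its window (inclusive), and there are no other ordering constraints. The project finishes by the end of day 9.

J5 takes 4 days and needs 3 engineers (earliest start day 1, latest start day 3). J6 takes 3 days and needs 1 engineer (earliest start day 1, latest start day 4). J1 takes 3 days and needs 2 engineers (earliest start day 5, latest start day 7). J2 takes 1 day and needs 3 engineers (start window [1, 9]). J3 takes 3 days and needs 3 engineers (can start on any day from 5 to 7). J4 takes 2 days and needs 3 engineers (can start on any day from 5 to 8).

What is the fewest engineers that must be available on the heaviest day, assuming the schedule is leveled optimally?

Early-start (J5@1, J6@1, J1@5, J2@1, J3@5, J4@5) gives peak 8: d1:7  d2:4  d3:4  d4:3  d5:8  d6:8  d7:5  d8:0  d9:0.
Shift J2→4, J4→8.
Schedule J5@1, J6@1, J1@5, J2@4, J3@5, J4@8: d1:4  d2:4  d3:4  d4:6  d5:5  d6:5  d7:5  d8:3  d9:3 — peak 6.

6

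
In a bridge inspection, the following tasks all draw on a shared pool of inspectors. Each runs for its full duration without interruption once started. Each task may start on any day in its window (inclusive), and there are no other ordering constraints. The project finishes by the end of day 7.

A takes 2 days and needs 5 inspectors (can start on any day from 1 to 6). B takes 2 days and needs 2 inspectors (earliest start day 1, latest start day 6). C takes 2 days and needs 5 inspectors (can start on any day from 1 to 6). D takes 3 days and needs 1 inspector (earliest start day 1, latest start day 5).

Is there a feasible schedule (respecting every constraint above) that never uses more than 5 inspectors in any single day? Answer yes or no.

Schedule A@1, B@3, C@6, D@3: d1:5  d2:5  d3:3  d4:3  d5:1  d6:5  d7:5 — peak 5 ≤ 5.

yes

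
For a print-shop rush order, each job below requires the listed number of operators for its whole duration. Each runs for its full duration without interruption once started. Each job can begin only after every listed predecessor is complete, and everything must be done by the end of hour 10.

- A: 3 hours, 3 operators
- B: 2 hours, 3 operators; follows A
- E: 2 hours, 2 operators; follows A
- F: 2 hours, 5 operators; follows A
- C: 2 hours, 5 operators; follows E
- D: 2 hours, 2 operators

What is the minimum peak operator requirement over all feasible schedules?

Early-start (A@1, B@4, E@4, F@4, C@6, D@1) gives peak 10: h1:5  h2:5  h3:3  h4:10  h5:10  h6:5  h7:5  h8:0  h9:0  h10:0.
Shift F→6, C→8.
Schedule A@1, B@4, E@4, F@6, C@8, D@1: h1:5  h2:5  h3:3  h4:5  h5:5  h6:5  h7:5  h8:5  h9:5  h10:0 — peak 5.
Total operator-hours = 43 over 10 hours ⇒ peak ≥ ⌈43/10⌉ = 5, so 5 is optimal.

5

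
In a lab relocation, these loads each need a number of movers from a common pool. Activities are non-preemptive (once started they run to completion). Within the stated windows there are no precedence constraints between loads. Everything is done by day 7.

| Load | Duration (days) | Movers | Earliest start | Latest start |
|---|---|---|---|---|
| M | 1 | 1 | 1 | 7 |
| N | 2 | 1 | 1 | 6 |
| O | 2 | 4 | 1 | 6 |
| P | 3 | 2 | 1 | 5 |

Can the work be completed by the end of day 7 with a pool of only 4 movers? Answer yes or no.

Schedule M@1, N@1, O@3, P@5: d1:2  d2:1  d3:4  d4:4  d5:2  d6:2  d7:2 — peak 4 ≤ 4.

yes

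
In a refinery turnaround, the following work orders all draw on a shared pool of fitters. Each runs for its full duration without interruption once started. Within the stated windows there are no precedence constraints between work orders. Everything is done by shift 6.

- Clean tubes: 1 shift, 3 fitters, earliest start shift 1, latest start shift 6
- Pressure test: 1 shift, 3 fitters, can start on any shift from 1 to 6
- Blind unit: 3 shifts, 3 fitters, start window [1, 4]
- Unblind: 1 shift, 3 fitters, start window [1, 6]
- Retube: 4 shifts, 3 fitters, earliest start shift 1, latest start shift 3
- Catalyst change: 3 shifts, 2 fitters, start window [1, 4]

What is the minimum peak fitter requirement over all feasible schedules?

8

Early-start (Clean tubes@1, Pressure test@1, Blind unit@1, Unblind@1, Retube@1, Catalyst change@1) gives peak 17: s1:17  s2:8  s3:8  s4:3  s5:0  s6:0.
Shift Blind unit→2, Unblind→2, Retube→3.
Schedule Clean tubes@1, Pressure test@1, Blind unit@2, Unblind@2, Retube@3, Catalyst change@1: s1:8  s2:8  s3:8  s4:6  s5:3  s6:3 — peak 8.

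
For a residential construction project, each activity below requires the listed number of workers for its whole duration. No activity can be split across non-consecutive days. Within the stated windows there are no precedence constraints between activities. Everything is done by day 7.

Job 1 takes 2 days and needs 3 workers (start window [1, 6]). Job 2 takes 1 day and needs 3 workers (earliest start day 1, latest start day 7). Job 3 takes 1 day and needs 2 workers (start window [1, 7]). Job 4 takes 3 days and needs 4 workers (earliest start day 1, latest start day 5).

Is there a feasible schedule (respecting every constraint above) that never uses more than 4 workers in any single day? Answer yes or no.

Schedule Job 1@1, Job 2@3, Job 3@4, Job 4@5: d1:3  d2:3  d3:3  d4:2  d5:4  d6:4  d7:4 — peak 4 ≤ 4.

yes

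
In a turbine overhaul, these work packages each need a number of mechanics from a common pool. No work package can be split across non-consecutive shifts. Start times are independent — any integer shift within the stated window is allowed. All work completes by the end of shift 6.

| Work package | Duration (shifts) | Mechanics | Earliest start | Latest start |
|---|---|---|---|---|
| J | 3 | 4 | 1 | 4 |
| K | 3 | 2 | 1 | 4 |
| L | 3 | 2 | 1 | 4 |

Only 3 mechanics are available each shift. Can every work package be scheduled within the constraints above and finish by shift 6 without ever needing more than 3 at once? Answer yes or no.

no

Total mechanic-shifts = 24; over 6 shifts the average is 24/6 > 3, so some shift must exceed 3.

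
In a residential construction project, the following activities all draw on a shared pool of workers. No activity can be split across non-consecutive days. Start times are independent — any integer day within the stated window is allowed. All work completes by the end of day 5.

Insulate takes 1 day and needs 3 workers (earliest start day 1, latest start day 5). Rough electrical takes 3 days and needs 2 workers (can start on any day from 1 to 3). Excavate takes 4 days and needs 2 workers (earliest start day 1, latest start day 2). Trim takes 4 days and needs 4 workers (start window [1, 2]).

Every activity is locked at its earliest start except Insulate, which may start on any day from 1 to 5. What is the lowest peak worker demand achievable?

8

Insulate@1: d1:11  d2:8  d3:8  d4:6  d5:0 → peak 11
Insulate@2: d1:8  d2:11  d3:8  d4:6  d5:0 → peak 11
Insulate@3: d1:8  d2:8  d3:11  d4:6  d5:0 → peak 11
Insulate@4: d1:8  d2:8  d3:8  d4:9  d5:0 → peak 9
Insulate@5: d1:8  d2:8  d3:8  d4:6  d5:3 → peak 8
Best is Insulate@5, peak 8.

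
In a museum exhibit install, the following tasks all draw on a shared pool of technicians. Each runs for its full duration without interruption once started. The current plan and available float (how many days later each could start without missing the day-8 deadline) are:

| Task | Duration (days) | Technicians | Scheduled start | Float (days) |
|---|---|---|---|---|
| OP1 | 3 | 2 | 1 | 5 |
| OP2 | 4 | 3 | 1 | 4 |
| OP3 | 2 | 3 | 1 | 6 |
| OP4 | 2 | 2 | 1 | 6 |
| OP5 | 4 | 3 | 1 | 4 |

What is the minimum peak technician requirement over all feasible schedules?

6

Early-start (OP1@1, OP2@1, OP3@1, OP4@1, OP5@1) gives peak 13: d1:13  d2:13  d3:8  d4:6  d5:0  d6:0  d7:0  d8:0.
Shift OP3→4, OP4→6, OP5→5.
Schedule OP1@1, OP2@1, OP3@4, OP4@6, OP5@5: d1:5  d2:5  d3:5  d4:6  d5:6  d6:5  d7:5  d8:3 — peak 6.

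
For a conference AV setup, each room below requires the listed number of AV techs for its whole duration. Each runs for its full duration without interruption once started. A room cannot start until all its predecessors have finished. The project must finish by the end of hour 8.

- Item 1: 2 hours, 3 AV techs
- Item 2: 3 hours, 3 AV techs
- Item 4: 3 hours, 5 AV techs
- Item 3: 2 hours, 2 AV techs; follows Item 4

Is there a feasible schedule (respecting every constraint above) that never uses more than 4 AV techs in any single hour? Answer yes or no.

Total AV tech-hours = 34; over 8 hours the average is 34/8 > 4, so some hour must exceed 4.

no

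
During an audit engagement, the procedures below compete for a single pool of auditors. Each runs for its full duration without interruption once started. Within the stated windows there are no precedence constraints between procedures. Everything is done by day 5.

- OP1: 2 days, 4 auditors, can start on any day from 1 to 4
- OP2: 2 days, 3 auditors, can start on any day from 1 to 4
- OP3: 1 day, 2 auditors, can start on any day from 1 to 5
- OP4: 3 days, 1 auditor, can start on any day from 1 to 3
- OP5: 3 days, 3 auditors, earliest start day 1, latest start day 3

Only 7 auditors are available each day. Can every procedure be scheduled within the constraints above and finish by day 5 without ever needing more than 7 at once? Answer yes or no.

Schedule OP1@1, OP2@4, OP3@3, OP4@1, OP5@3: d1:5  d2:5  d3:6  d4:6  d5:6 — peak 6 ≤ 7.

yes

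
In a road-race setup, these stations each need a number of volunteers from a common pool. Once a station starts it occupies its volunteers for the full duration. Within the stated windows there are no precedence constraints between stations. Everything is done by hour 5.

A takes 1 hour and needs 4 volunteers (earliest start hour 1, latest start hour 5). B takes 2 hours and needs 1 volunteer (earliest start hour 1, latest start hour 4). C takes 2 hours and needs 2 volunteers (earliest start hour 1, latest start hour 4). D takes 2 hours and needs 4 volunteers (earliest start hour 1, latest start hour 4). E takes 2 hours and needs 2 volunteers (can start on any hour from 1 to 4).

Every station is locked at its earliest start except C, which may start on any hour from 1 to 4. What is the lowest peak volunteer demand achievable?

11

C@1: h1:13  h2:9  h3:0  h4:0  h5:0 → peak 13
C@2: h1:11  h2:9  h3:2  h4:0  h5:0 → peak 11
C@3: h1:11  h2:7  h3:2  h4:2  h5:0 → peak 11
C@4: h1:11  h2:7  h3:0  h4:2  h5:2 → peak 11
Best is C@2, peak 11.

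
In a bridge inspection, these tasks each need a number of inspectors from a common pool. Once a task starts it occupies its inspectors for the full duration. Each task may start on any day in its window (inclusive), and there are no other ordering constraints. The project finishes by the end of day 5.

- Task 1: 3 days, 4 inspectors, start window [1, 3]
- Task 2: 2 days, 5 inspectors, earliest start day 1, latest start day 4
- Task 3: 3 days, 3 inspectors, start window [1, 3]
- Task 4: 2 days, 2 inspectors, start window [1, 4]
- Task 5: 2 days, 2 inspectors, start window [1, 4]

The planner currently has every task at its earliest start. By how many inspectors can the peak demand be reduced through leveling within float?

8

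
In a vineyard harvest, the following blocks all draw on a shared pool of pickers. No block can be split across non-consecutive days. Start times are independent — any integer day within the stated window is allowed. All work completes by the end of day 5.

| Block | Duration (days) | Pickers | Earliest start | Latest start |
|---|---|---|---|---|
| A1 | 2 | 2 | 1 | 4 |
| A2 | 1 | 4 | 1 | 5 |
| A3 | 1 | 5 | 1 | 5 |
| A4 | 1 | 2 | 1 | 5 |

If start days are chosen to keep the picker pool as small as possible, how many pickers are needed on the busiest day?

Early-start (A1@1, A2@1, A3@1, A4@1) gives peak 13: d1:13  d2:2  d3:0  d4:0  d5:0.
Shift A2→3, A3→4.
Schedule A1@1, A2@3, A3@4, A4@1: d1:4  d2:2  d3:4  d4:5  d5:0 — peak 5.

5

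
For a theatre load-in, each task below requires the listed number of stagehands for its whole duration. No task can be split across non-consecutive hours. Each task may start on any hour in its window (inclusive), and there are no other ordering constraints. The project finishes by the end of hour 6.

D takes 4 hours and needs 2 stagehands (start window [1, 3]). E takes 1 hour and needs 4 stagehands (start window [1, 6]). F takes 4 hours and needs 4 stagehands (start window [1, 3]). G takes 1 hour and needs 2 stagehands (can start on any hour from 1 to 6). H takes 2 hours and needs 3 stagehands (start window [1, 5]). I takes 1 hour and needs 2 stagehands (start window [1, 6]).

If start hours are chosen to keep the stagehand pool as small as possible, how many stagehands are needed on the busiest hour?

7

Early-start (D@1, E@1, F@1, G@1, H@1, I@1) gives peak 17: h1:17  h2:9  h3:6  h4:6  h5:0  h6:0.
Shift F→2, G→6, H→5, I→6.
Schedule D@1, E@1, F@2, G@6, H@5, I@6: h1:6  h2:6  h3:6  h4:6  h5:7  h6:7 — peak 7.
Total stagehand-hours = 38 over 6 hours ⇒ peak ≥ ⌈38/6⌉ = 7, so 7 is optimal.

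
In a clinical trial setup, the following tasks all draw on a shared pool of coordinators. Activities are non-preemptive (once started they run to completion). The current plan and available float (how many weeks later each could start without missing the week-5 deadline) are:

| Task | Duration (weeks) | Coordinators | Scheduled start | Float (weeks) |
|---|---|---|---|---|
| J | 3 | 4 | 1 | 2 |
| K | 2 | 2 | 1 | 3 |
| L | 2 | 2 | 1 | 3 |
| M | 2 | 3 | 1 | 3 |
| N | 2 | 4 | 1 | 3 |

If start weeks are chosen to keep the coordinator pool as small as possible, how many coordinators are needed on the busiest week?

8

Early-start (J@1, K@1, L@1, M@1, N@1) gives peak 15: w1:15  w2:15  w3:4  w4:0  w5:0.
Shift M→3, N→4.
Schedule J@1, K@1, L@1, M@3, N@4: w1:8  w2:8  w3:7  w4:7  w5:4 — peak 8.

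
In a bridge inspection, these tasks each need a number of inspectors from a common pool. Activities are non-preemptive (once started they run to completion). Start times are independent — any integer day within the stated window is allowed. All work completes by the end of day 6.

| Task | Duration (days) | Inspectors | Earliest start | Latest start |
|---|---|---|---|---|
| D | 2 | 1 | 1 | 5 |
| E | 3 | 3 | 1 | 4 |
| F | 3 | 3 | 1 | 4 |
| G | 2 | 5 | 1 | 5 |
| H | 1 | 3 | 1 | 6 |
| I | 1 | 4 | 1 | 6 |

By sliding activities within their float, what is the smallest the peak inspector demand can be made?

7

Early-start (D@1, E@1, F@1, G@1, H@1, I@1) gives peak 19: d1:19  d2:12  d3:6  d4:0  d5:0  d6:0.
Shift G→4, H→6, I→6.
Schedule D@1, E@1, F@1, G@4, H@6, I@6: d1:7  d2:7  d3:6  d4:5  d5:5  d6:7 — peak 7.
Total inspector-days = 37 over 6 days ⇒ peak ≥ ⌈37/6⌉ = 7, so 7 is optimal.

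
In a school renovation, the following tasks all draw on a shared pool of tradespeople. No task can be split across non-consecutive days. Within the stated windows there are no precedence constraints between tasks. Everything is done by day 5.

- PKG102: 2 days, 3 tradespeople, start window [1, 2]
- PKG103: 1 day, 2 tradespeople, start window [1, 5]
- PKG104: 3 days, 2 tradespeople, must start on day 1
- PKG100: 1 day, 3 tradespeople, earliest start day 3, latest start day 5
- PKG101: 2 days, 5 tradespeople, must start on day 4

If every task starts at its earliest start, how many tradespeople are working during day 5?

5

At early start, day 5 has: PKG101.
Demand: 5 = 5.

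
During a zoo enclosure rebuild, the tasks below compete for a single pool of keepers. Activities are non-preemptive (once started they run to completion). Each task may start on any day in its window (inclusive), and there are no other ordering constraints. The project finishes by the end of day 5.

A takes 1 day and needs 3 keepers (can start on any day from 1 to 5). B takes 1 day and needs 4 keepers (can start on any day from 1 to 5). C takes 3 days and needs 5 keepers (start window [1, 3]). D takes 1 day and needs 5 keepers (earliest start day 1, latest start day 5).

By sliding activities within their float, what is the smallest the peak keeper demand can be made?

7

Early-start (A@1, B@1, C@1, D@1) gives peak 17: d1:17  d2:5  d3:5  d4:0  d5:0.
Shift C→2, D→5.
Schedule A@1, B@1, C@2, D@5: d1:7  d2:5  d3:5  d4:5  d5:5 — peak 7.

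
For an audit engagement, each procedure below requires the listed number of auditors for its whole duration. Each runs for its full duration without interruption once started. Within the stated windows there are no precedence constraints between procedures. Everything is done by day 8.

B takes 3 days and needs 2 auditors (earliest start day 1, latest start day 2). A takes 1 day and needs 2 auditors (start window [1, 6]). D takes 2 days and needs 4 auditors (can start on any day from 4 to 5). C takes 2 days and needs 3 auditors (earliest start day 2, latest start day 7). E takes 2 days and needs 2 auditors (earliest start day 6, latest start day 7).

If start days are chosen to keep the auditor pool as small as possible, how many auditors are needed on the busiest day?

Schedule B@1, A@1, D@4, C@2, E@6: d1:4  d2:5  d3:5  d4:4  d5:4  d6:2  d7:2  d8:0 — peak 5.

5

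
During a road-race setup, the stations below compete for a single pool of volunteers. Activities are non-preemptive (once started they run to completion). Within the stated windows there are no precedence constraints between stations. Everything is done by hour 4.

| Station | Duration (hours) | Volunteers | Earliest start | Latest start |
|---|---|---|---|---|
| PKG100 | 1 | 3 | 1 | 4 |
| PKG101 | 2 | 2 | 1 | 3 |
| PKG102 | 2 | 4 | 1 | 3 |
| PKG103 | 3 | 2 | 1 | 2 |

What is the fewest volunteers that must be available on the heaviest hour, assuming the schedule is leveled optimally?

Early-start (PKG100@1, PKG101@1, PKG102@1, PKG103@1) gives peak 11: h1:11  h2:8  h3:2  h4:0.
Shift PKG102→3, PKG103→2.
Schedule PKG100@1, PKG101@1, PKG102@3, PKG103@2: h1:5  h2:4  h3:6  h4:6 — peak 6.
Total volunteer-hours = 21 over 4 hours ⇒ peak ≥ ⌈21/4⌉ = 6, so 6 is optimal.

6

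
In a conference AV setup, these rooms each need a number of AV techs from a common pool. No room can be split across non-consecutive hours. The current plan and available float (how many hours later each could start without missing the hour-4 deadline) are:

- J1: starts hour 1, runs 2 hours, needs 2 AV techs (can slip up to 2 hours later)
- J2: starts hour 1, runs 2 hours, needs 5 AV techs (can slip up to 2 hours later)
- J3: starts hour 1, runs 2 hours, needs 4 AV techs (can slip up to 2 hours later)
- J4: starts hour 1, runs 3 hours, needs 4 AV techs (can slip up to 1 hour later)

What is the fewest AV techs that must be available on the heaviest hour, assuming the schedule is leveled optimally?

Early-start (J1@1, J2@1, J3@1, J4@1) gives peak 15: h1:15  h2:15  h3:4  h4:0.
Shift J2→3.
Schedule J1@1, J2@3, J3@1, J4@1: h1:10  h2:10  h3:9  h4:5 — peak 10.

10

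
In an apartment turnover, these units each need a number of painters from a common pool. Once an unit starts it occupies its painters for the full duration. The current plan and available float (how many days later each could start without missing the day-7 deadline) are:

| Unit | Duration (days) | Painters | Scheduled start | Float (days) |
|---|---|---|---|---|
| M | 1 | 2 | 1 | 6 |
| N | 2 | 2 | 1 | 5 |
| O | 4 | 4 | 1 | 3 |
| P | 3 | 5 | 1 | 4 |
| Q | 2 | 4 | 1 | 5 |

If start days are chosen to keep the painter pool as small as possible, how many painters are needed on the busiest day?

Early-start (M@1, N@1, O@1, P@1, Q@1) gives peak 17: d1:17  d2:15  d3:9  d4:4  d5:0  d6:0  d7:0.
Shift P→5, Q→3.
Schedule M@1, N@1, O@1, P@5, Q@3: d1:8  d2:6  d3:8  d4:8  d5:5  d6:5  d7:5 — peak 8.

8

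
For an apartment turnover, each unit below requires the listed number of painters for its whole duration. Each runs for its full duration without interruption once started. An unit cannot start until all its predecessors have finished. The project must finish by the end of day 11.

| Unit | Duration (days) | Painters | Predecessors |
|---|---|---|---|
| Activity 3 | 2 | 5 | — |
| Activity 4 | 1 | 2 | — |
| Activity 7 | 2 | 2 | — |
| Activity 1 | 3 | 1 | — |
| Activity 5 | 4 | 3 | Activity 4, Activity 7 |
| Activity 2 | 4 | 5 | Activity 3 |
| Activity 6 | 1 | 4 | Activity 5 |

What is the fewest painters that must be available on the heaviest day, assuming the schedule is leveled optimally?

7

Early-start (Activity 3@1, Activity 4@1, Activity 7@1, Activity 1@1, Activity 5@3, Activity 2@3, Activity 6@7) gives peak 10: d1:10  d2:8  d3:9  d4:8  d5:8  d6:8  d7:4  d8:0  d9:0  d10:0  d11:0.
Shift Activity 7→2, Activity 1→4, Activity 5→7, Activity 6→11.
Schedule Activity 3@1, Activity 4@1, Activity 7@2, Activity 1@4, Activity 5@7, Activity 2@3, Activity 6@11: d1:7  d2:7  d3:7  d4:6  d5:6  d6:6  d7:3  d8:3  d9:3  d10:3  d11:4 — peak 7.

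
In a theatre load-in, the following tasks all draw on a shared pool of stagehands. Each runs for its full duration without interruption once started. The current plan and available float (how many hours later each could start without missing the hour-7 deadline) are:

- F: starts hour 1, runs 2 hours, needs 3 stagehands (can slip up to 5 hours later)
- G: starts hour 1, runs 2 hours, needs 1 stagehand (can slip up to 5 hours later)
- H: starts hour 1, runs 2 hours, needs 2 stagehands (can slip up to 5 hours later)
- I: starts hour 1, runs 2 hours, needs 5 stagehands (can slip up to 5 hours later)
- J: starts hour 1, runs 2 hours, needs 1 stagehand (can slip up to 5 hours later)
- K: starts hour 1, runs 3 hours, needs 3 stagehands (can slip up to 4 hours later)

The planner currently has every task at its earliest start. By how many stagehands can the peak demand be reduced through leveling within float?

Early-start peak: h1:15  h2:15  h3:3  h4:0  h5:0  h6:0  h7:0 ⇒ 15.
Leveled (F@1, G@1, H@3, I@6, J@1, K@3): h1:5  h2:5  h3:5  h4:5  h5:3  h6:5  h7:5 ⇒ 5.
Reduction 15 − 5 = 10.

10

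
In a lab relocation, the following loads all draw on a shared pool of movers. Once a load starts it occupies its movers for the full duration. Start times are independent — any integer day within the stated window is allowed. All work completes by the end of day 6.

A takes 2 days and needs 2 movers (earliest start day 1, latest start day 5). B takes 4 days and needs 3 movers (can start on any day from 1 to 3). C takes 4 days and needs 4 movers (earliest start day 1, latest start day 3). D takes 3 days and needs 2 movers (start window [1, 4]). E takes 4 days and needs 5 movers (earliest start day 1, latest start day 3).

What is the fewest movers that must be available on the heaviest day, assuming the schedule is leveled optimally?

14

Early-start (A@1, B@1, C@1, D@1, E@1) gives peak 16: d1:16  d2:16  d3:14  d4:12  d5:0  d6:0.
Shift E→3.
Schedule A@1, B@1, C@1, D@1, E@3: d1:11  d2:11  d3:14  d4:12  d5:5  d6:5 — peak 14.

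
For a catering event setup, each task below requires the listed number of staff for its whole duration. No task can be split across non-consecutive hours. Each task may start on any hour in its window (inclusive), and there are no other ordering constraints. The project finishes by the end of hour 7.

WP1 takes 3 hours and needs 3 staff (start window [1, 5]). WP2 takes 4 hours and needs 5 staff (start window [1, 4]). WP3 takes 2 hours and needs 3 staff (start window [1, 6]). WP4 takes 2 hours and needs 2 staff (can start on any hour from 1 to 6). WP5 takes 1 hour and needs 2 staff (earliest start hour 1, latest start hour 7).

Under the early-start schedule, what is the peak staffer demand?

15

Early-start schedule: WP1@1, WP2@1, WP3@1, WP4@1, WP5@1.
Load per hour: hour 1: 15, hour 2: 13, hour 3: 8, hour 4: 5, hour 5: 0, hour 6: 0, hour 7: 0.
Peak is 15.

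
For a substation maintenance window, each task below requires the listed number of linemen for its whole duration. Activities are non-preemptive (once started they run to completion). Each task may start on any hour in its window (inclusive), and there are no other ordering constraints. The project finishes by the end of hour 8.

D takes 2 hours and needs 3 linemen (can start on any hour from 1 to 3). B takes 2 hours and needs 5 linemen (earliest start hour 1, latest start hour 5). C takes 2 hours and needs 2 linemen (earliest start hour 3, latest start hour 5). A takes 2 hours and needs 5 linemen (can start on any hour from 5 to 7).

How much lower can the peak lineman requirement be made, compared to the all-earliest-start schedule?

Early-start peak: h1:8  h2:8  h3:2  h4:2  h5:5  h6:5  h7:0  h8:0 ⇒ 8.
Leveled (D@1, B@3, C@5, A@7): h1:3  h2:3  h3:5  h4:5  h5:2  h6:2  h7:5  h8:5 ⇒ 5.
Reduction 8 − 5 = 3.

3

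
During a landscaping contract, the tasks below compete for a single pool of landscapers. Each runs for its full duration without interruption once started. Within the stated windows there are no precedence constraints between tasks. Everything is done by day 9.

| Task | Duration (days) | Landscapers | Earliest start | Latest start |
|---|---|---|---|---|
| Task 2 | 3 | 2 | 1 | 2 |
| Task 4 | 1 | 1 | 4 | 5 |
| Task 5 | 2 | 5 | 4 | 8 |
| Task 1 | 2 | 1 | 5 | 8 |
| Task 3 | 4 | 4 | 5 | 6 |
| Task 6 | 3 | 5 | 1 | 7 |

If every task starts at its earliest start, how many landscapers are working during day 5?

10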